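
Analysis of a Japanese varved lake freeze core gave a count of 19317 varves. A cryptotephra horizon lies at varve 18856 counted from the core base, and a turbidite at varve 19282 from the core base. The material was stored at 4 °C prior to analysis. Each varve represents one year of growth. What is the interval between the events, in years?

19282 − 18856 = 426 varves lie between the two events.
At one varve per year, 426 years elapsed between them.

426 years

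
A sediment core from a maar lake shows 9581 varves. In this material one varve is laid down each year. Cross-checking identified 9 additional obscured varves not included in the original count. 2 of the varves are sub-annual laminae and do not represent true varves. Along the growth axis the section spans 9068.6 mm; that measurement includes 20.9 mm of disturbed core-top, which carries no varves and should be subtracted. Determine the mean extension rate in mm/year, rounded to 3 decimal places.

0.944 mm/year

Correcting the raw count gives 9581 − 2 + 9 = 9588 true varves.
Removing the 20.9 mm offcut leaves 9068.6 − 20.9 = 9047.7 mm.
9047.7 mm over 9588 years gives 9047.7 / 9588 ≈ 0.944 mm/year.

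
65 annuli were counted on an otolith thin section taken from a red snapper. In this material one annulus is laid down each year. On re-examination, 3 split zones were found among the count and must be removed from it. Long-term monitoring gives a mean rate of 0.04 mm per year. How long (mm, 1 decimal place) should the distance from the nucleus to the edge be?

2.5 mm

True annulus count = 65 − 3 = 62.
Length ≈ 0.04 × 62 = 2.5 mm.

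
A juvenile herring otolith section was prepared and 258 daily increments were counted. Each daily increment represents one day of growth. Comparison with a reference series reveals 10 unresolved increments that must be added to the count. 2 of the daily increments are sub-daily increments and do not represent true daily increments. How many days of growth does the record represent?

266 days

After corrections the count is 258 − 2 + 10 = 266 daily increments.
One daily increment per day makes the duration 266 days.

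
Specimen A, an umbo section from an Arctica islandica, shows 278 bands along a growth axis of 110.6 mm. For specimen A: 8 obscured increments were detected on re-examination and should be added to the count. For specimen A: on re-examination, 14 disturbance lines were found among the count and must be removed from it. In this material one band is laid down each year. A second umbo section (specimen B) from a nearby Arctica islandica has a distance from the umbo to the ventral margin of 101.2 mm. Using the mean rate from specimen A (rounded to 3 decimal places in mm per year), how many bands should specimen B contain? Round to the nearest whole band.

Specimen A: adjusted count: 278 − 14 + 8 = 272 bands.
A: 110.6 mm over 272 years gives 110.6 / 272 ≈ 0.407 mm/year.
Specimen B: 101.2 mm / 0.407 mm per year = 248.65 years ≈ 249 bands.

249 bands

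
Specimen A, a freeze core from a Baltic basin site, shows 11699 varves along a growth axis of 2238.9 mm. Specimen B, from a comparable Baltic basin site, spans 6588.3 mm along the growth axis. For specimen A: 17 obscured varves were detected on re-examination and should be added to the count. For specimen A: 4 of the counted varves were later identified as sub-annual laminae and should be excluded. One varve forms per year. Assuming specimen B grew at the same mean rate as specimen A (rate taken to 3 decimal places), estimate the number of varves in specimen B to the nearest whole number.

Specimen A: true varve count = 11699 − 4 + 17 = 11712.
A: Mean rate = 2238.9 mm / 11712 years ≈ 0.191 mm/yr.
B spans 6588.3 / 0.191 = 34493.72 years ≈ 34494 varves.

34494 varves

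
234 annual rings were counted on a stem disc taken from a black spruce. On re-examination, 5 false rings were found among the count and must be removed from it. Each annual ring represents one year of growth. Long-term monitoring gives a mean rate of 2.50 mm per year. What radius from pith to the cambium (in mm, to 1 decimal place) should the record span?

Adjusted count: 234 − 5 = 229 annual rings.
Predicted length = 2.50 mm/year × 229 years = 572.5 mm.

572.5 mm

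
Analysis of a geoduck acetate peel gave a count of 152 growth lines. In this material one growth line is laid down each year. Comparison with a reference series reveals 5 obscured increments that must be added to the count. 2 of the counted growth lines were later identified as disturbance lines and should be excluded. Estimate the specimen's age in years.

155 yr

True growth line count = 152 − 2 + 5 = 155.
With a one-to-one growth line periodicity this is 155 years.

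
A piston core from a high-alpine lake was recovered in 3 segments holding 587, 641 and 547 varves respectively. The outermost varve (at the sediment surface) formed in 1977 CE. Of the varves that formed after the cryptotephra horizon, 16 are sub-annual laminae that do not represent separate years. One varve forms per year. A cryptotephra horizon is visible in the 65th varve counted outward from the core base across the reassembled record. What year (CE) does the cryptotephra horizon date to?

283 CE

Total varves = 587 + 641 + 547 = 1775.
The cryptotephra horizon sits at varve 65 from the core base, so 1775 − 65 = 1710 varves formed after it.
1710 − 16 false = 1694 true varves after the cryptotephra horizon.
Counting back 1694 years from 1977 CE places the cryptotephra horizon in 1977 − 1694 = 283 CE.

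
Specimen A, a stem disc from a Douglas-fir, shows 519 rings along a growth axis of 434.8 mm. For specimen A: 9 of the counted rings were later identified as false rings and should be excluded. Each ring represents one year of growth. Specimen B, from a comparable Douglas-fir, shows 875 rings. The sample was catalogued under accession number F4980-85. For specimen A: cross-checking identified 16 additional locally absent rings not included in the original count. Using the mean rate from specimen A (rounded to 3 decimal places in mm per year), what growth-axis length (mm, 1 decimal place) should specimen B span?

723.6 mm

Specimen A: after corrections the count is 519 − 9 + 16 = 526 rings.
A: 434.8 mm over 526 years gives 434.8 / 526 ≈ 0.827 mm/yr.
B's length ≈ 0.827 × 875 = 723.6 mm.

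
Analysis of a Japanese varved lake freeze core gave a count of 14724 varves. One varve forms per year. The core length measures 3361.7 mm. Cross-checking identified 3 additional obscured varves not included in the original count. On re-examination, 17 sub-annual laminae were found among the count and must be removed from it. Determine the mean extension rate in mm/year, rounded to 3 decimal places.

After corrections the count is 14724 − 17 + 3 = 14710 varves.
Extension rate ≈ 3361.7 / 14710 = 0.229 mm/year.

0.229 mm/year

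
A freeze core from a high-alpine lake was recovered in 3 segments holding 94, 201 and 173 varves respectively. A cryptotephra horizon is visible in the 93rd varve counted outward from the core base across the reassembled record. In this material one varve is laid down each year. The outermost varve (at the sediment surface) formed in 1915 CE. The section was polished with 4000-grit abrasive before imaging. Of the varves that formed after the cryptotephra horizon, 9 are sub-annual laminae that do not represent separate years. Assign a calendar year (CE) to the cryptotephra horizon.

Total varves = 94 + 201 + 173 = 468.
Between varve 93 and the sediment surface there are 468 − 93 = 375 varves.
Excluding 9 false varves: 375 − 9 = 366.
Counting back 366 years from 1915 CE places the cryptotephra horizon in 1915 − 366 = 1549 CE.

1549 CE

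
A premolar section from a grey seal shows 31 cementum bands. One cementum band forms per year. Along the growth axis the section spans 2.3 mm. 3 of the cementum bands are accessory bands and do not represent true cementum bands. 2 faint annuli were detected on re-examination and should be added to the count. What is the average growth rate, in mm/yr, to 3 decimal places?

Correcting the raw count gives 31 − 3 + 2 = 30 true cementum bands.
Extension rate ≈ 2.3 / 30 = 0.077 mm/yr.

0.077 mm/yr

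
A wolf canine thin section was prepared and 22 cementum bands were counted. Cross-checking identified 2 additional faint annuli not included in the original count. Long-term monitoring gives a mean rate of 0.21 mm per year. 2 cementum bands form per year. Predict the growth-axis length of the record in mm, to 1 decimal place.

True cementum band count = 22 + 2 = 24.
With 2 cementum bands per year, 24 / 2 = 12 years.
12 years at 0.21 mm/year gives 0.21 × 12 = 2.5 mm.

2.5 mm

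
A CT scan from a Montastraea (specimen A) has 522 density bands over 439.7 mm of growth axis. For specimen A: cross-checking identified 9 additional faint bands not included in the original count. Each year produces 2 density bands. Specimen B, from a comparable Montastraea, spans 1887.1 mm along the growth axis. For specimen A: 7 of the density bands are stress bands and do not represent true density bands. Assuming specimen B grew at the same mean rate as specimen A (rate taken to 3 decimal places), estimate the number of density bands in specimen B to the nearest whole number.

2249 density bands

Specimen A: adjusted count: 522 − 7 + 9 = 524 density bands.
Specimen A: dividing by 2 density bands per year: 524 / 2 = 262 years.
A: Extension rate ≈ 439.7 / 262 = 1.678 mm per year.
Specimen B: 1887.1 mm / 1.678 mm per year = 1124.61 years; at 2 density bands per year that is 1124.61 × 2 ≈ 2249 density bands.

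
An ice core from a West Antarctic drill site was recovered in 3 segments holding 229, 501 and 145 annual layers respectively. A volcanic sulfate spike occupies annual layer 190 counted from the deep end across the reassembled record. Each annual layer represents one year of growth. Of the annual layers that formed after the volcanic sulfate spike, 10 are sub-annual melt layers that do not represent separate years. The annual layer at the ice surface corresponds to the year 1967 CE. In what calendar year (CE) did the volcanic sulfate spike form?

1292 CE

Total annual layers = 229 + 501 + 145 = 875.
Between annual layer 190 and the ice surface there are 875 − 190 = 685 annual layers.
685 − 10 false = 675 true annual layers after the volcanic sulfate spike.
1967 − 675 = 1292 CE.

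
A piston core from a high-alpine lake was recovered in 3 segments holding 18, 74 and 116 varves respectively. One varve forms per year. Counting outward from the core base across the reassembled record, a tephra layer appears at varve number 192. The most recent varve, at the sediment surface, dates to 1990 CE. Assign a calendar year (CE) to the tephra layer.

Total varves = 18 + 74 + 116 = 208.
Between varve 192 and the sediment surface there are 208 − 192 = 16 varves.
Counting back 16 years from 1990 CE places the tephra layer in 1990 − 16 = 1974 CE.

1974 CE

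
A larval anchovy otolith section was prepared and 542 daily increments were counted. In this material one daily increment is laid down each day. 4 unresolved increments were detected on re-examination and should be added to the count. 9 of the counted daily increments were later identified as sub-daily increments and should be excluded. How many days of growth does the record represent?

Correcting the raw count gives 542 − 9 + 4 = 537 true daily increments.
At one daily increment per day, that is 537 days.

537 days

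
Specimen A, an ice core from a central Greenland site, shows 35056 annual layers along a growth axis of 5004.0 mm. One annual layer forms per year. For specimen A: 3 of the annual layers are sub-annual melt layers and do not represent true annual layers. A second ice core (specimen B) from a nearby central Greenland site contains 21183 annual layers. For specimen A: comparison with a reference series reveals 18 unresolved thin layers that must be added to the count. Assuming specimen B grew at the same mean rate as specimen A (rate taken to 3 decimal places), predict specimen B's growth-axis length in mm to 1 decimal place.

3029.2 mm

Specimen A: correcting the raw count gives 35056 − 3 + 18 = 35071 true annual layers.
A: 5004.0 mm over 35071 years gives 5004.0 / 35071 ≈ 0.143 mm per year.
Length of B = 0.143 × 21183 = 3029.2 mm.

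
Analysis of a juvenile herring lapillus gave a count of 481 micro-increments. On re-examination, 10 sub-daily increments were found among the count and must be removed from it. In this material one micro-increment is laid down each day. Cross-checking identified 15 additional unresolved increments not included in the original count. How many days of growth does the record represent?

486 d

Adjusted count: 481 − 10 + 15 = 486 micro-increments.
With a one-to-one micro-increment periodicity this is 486 days.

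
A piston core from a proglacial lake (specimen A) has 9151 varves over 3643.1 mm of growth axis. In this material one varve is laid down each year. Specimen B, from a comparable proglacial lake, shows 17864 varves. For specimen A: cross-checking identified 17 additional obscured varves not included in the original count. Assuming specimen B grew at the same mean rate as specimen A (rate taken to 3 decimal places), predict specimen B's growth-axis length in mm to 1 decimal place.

Specimen A: correcting the raw count gives 9151 + 17 = 9168 true varves.
A: Extension rate ≈ 3643.1 / 9168 = 0.397 mm/yr.
B's length ≈ 0.397 × 17864 = 7092.0 mm.

7092.0 mm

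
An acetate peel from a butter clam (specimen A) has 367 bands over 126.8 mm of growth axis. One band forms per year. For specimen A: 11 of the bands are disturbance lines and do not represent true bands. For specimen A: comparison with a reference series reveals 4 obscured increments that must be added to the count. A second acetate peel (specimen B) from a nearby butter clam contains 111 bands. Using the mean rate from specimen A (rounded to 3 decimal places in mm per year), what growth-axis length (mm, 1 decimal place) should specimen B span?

39.1 mm

Specimen A: adjusted count: 367 − 11 + 4 = 360 bands.
A: 126.8 mm over 360 years gives 126.8 / 360 ≈ 0.352 mm/year.
For B, 0.352 mm/year × 111 years = 39.1 mm.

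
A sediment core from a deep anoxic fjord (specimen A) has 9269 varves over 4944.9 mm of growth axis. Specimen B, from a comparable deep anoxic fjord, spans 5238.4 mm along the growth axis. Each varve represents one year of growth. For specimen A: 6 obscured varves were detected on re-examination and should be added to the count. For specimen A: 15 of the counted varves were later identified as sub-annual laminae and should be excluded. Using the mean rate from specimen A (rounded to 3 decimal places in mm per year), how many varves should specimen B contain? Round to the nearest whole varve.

9810 varves

Specimen A: true varve count = 9269 − 15 + 6 = 9260.
A: Extension rate ≈ 4944.9 / 9260 = 0.534 mm/year.
B spans 5238.4 / 0.534 = 9809.74 years ≈ 9810 varves.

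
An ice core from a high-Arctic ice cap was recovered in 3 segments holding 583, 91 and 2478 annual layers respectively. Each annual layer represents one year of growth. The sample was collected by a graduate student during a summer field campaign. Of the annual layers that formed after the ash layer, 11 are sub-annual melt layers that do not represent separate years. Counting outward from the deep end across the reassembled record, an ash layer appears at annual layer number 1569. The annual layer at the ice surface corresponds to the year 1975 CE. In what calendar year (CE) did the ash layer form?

Total annual layers = 583 + 91 + 2478 = 3152.
3152 − 1569 = 1583 annual layers lie beyond the ash layer toward the ice surface.
1583 − 11 false = 1572 true annual layers after the ash layer.
Counting back 1572 years from 1975 CE places the ash layer in 1975 − 1572 = 403 CE.

403 CE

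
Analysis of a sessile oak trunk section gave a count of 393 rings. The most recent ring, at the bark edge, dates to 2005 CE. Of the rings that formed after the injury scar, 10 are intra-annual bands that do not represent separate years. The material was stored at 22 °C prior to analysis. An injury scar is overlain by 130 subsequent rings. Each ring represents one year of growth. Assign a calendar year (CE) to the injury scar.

130 rings post-date the injury scar.
Excluding 10 false rings: 130 − 10 = 120.
2005 − 120 = 1885 CE.

1885 CE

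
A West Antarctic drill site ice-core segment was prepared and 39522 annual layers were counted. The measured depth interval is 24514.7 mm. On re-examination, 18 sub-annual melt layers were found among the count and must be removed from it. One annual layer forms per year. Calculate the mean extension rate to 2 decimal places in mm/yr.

0.62 mm/yr

Correcting the raw count gives 39522 − 18 = 39504 true annual layers.
Extension rate ≈ 24514.7 / 39504 = 0.62 mm/yr.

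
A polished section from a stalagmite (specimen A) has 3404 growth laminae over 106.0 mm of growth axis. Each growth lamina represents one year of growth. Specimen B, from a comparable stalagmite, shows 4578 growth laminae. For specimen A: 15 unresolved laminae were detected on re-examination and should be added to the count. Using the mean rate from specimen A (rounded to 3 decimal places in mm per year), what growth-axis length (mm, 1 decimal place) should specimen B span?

141.9 mm

Specimen A: after corrections the count is 3404 + 15 = 3419 growth laminae.
A: 106.0 mm over 3419 years gives 106.0 / 3419 ≈ 0.031 mm/year.
For B, 0.031 mm/year × 4578 years = 141.9 mm.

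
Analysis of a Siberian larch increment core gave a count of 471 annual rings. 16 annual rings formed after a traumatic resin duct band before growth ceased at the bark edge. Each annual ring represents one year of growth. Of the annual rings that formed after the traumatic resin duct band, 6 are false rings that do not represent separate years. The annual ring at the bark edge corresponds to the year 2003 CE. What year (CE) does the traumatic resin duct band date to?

1993 CE

16 annual rings formed after the traumatic resin duct band.
Excluding 6 false annual rings: 16 − 6 = 10.
2003 − 10 = 1993 CE.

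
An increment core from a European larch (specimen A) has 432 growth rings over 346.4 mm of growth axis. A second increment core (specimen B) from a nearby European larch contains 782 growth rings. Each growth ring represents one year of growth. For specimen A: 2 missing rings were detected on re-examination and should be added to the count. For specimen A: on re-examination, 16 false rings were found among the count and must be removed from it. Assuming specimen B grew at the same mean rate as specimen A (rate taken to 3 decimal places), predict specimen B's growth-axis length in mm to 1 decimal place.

Specimen A: correcting the raw count gives 432 − 16 + 2 = 418 true growth rings.
A: Extension rate ≈ 346.4 / 418 = 0.829 mm per year.
Length of B = 0.829 × 782 = 648.3 mm.

648.3 mm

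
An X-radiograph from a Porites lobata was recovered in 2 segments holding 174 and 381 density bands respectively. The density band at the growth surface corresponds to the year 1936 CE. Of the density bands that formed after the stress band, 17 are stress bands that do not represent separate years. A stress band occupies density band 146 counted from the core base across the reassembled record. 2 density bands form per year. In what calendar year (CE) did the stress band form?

1740 CE

Total density bands = 174 + 381 = 555.
Between density band 146 and the growth surface there are 555 − 146 = 409 density bands.
Removing the 17 false density bands leaves 409 − 17 = 392 true density bands beyond the stress band.
Dividing by 2 density bands per year: 392 / 2 = 196 years.
Counting back 196 years from 1936 CE places the stress band in 1936 − 196 = 1740 CE.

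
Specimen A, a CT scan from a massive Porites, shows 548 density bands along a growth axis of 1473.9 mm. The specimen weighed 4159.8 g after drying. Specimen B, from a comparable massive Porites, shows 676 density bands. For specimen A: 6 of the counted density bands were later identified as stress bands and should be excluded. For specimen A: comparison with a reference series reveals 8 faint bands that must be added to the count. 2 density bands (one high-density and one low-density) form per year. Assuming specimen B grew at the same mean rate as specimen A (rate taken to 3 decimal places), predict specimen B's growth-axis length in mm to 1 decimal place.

1811.7 mm

Specimen A: adjusted count: 548 − 6 + 8 = 550 density bands.
Specimen A: dividing by 2 density bands per year: 550 / 2 = 275 years.
A: Mean rate = 1473.9 mm / 275 years ≈ 5.360 mm/year.
Specimen B: dividing by 2 density bands per year: 676 / 2 = 338 years. Length of B = 5.360 × 338 = 1811.7 mm.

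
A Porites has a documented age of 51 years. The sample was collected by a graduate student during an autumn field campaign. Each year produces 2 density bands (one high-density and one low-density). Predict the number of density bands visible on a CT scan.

102 density bands

Expected density bands: 51 × 2 = 102.
So 102 density bands should be present.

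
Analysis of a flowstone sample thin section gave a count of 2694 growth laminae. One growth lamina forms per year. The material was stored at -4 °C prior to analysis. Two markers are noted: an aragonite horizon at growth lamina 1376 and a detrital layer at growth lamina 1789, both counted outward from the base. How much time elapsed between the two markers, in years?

413 years

1789 − 1376 = 413 growth laminae lie between the two events.
That is 413 years at one growth lamina per year.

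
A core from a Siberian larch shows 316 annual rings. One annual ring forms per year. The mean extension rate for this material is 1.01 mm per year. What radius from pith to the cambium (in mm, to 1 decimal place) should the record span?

316 years of growth are recorded.
Length ≈ 1.01 × 316 = 319.2 mm.

319.2 mm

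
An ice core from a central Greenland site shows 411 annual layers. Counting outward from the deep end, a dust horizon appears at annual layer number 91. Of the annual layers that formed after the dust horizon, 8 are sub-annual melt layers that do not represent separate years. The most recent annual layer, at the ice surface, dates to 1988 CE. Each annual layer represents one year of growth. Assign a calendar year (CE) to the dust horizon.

1676 CE

Between annual layer 91 and the ice surface there are 411 − 91 = 320 annual layers.
Excluding 8 false annual layers: 320 − 8 = 312.
The annual layer at the ice surface is 1988 CE, so the dust horizon dates to 1988 − 312 = 1676 CE.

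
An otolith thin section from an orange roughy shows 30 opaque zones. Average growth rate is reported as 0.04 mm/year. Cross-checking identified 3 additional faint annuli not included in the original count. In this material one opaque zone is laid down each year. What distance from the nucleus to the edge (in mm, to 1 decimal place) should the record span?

True opaque zone count = 30 + 3 = 33.
Predicted length = 0.04 mm/year × 33 years = 1.3 mm.

1.3 mm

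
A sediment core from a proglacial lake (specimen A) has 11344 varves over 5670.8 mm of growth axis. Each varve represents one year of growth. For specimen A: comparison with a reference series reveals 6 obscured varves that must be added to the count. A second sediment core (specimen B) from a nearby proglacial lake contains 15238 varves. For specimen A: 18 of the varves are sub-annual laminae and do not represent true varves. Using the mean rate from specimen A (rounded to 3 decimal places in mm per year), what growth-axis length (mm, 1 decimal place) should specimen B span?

Specimen A: true varve count = 11344 − 18 + 6 = 11332.
A: Extension rate ≈ 5670.8 / 11332 = 0.500 mm/year.
B's length ≈ 0.500 × 15238 = 7619.0 mm.

7619.0 mm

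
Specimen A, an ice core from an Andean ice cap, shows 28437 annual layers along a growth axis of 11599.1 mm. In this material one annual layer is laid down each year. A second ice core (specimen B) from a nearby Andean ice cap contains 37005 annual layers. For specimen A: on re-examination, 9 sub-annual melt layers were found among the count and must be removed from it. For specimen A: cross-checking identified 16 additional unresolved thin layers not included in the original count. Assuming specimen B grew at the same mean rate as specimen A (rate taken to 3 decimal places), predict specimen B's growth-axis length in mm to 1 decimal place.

15098.0 mm

Specimen A: after corrections the count is 28437 − 9 + 16 = 28444 annual layers.
A: Extension rate ≈ 11599.1 / 28444 = 0.408 mm per year.
Length of B = 0.408 × 37005 = 15098.0 mm.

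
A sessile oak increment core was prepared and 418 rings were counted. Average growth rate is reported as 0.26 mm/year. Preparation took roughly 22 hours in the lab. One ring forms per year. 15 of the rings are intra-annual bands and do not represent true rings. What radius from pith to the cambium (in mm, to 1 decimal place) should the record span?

After corrections the count is 418 − 15 = 403 rings.
Length ≈ 0.26 × 403 = 104.8 mm.

104.8 mm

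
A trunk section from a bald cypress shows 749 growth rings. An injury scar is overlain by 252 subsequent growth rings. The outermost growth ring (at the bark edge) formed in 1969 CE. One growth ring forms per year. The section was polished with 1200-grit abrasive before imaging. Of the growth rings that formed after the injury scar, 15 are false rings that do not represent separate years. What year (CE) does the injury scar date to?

252 growth rings post-date the injury scar.
Excluding 15 false growth rings: 252 − 15 = 237.
Counting back 237 years from 1969 CE places the injury scar in 1969 − 237 = 1732 CE.

1732 CE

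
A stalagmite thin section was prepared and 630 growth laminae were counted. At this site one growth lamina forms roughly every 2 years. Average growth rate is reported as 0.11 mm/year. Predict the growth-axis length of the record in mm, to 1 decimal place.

At 2 years per growth lamina, 630 × 2 = 1260 years.
1260 years at 0.11 mm/year gives 0.11 × 1260 = 138.6 mm.

138.6 mm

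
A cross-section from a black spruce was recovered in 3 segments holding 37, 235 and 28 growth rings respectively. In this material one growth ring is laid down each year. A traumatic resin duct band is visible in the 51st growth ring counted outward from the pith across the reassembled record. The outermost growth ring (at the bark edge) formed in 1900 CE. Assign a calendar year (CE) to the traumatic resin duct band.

1651 CE

Total growth rings = 37 + 235 + 28 = 300.
The traumatic resin duct band sits at growth ring 51 from the pith, so 300 − 51 = 249 growth rings formed after it.
Counting back 249 years from 1900 CE places the traumatic resin duct band in 1900 − 249 = 1651 CE.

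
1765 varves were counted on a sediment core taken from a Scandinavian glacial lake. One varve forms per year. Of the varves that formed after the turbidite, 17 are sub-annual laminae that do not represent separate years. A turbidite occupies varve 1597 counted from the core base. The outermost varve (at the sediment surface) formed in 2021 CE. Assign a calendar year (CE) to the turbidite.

Between varve 1597 and the sediment surface there are 1765 − 1597 = 168 varves.
168 − 17 false = 151 true varves after the turbidite.
Counting back 151 years from 2021 CE places the turbidite in 2021 − 151 = 1870 CE.

1870 CE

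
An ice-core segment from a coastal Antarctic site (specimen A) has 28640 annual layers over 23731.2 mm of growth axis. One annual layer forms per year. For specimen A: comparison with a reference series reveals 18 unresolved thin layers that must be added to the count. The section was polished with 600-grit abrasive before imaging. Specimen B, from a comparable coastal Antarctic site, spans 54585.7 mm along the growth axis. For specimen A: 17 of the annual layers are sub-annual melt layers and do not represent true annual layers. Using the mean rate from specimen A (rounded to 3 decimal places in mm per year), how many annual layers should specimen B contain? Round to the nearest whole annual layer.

Specimen A: adjusted count: 28640 − 17 + 18 = 28641 annual layers.
A: Mean rate = 23731.2 mm / 28641 years ≈ 0.829 mm per year.
Specimen B: 54585.7 mm / 0.829 mm per year = 65845.24 years ≈ 65845 annual layers.

65845 annual layers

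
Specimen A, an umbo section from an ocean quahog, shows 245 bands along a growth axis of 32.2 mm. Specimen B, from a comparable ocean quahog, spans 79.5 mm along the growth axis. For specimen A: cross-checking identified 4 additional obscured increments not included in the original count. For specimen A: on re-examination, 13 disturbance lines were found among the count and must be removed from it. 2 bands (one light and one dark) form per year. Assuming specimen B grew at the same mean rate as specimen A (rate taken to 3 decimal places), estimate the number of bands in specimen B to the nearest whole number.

582 bands

Specimen A: after corrections the count is 245 − 13 + 4 = 236 bands.
Specimen A: dividing by 2 bands per year: 236 / 2 = 118 years.
A: 32.2 mm over 118 years gives 32.2 / 118 ≈ 0.273 mm/yr.
Specimen B: 79.5 mm / 0.273 mm per year = 291.21 years; at 2 bands per year that is 291.21 × 2 ≈ 582 bands.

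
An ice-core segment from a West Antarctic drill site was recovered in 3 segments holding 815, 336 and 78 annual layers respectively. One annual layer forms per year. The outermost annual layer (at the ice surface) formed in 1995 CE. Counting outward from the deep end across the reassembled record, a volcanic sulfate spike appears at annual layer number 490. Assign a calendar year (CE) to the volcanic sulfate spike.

Total annual layers = 815 + 336 + 78 = 1229.
Between annual layer 490 and the ice surface there are 1229 − 490 = 739 annual layers.
The annual layer at the ice surface is 1995 CE, so the volcanic sulfate spike dates to 1995 − 739 = 1256 CE.

1256 CE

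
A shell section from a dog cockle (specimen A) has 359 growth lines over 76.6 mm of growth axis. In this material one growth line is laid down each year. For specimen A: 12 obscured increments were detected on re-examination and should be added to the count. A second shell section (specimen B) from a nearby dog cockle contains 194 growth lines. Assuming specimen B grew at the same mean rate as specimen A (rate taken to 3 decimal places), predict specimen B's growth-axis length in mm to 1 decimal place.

40.0 mm

Specimen A: correcting the raw count gives 359 + 12 = 371 true growth lines.
A: 76.6 mm over 371 years gives 76.6 / 371 ≈ 0.206 mm/year.
Length of B = 0.206 × 194 = 40.0 mm.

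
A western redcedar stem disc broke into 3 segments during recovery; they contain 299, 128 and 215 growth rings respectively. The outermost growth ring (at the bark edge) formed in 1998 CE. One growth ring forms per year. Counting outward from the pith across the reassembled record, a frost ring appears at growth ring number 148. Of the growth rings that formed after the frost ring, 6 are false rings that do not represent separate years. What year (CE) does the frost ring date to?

1510 CE

Total growth rings = 299 + 128 + 215 = 642.
642 − 148 = 494 growth rings lie beyond the frost ring toward the bark edge.
Excluding 6 false growth rings: 494 − 6 = 488.
Counting back 488 years from 1998 CE places the frost ring in 1998 − 488 = 1510 CE.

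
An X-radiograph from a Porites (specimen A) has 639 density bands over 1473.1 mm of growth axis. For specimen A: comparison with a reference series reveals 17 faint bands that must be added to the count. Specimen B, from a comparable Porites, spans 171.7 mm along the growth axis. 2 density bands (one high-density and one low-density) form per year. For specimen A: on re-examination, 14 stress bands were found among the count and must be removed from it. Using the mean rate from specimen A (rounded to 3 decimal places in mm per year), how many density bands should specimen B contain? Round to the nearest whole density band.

75 density bands

Specimen A: true density band count = 639 − 14 + 17 = 642.
Specimen A: with 2 density bands per year, 642 / 2 = 321 years.
A: Mean rate = 1473.1 mm / 321 years ≈ 4.589 mm/yr.
For B, 171.7 / 4.589 = 37.42 years; at 2 density bands per year that is 37.42 × 2 ≈ 75 density bands.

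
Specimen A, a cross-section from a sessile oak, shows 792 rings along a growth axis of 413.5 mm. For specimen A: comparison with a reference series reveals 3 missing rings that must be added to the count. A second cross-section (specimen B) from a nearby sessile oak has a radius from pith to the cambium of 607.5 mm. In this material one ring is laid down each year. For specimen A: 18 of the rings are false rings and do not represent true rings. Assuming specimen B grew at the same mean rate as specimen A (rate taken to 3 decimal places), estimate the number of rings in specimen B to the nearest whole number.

1142 rings

Specimen A: adjusted count: 792 − 18 + 3 = 777 rings.
A: Mean rate = 413.5 mm / 777 years ≈ 0.532 mm per year.
For B, 607.5 / 0.532 = 1141.92 years ≈ 1142 rings.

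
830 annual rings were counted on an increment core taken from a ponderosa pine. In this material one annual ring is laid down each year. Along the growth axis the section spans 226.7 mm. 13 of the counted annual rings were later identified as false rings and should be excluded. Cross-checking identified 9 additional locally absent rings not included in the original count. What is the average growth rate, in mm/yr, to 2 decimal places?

0.27 mm/yr

Correcting the raw count gives 830 − 13 + 9 = 826 true annual rings.
Extension rate ≈ 226.7 / 826 = 0.27 mm/yr.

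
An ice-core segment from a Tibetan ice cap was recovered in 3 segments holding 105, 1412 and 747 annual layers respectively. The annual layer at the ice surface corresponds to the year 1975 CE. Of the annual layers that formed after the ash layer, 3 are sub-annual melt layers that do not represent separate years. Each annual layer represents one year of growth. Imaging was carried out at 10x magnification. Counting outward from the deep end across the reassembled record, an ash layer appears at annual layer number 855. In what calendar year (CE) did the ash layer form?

Total annual layers = 105 + 1412 + 747 = 2264.
Between annual layer 855 and the ice surface there are 2264 − 855 = 1409 annual layers.
Removing the 3 false annual layers leaves 1409 − 3 = 1406 true annual layers beyond the ash layer.
1975 − 1406 = 569 CE.

569 CE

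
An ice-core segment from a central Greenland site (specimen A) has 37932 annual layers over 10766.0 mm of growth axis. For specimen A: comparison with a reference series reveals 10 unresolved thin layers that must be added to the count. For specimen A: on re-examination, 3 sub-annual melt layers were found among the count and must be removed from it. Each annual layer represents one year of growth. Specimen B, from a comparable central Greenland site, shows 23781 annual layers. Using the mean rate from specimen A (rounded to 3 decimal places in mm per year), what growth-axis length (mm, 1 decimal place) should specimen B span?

6753.8 mm

Specimen A: correcting the raw count gives 37932 − 3 + 10 = 37939 true annual layers.
A: Mean rate = 10766.0 mm / 37939 years ≈ 0.284 mm/year.
Length of B = 0.284 × 23781 = 6753.8 mm.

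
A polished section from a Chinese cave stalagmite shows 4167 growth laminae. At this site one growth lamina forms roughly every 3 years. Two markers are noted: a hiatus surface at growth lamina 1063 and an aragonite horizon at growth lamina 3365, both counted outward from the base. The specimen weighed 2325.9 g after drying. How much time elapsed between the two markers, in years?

Separation: 3365 − 1063 = 2302 growth laminae.
Multiplying by 3 years per growth lamina: 2302 × 3 = 6906 years.

6906 years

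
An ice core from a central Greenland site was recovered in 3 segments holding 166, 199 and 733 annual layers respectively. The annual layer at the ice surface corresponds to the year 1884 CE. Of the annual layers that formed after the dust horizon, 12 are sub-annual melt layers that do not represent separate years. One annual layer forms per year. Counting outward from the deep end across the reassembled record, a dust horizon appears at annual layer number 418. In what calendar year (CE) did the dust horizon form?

Total annual layers = 166 + 199 + 733 = 1098.
The dust horizon sits at annual layer 418 from the deep end, so 1098 − 418 = 680 annual layers formed after it.
680 − 12 false = 668 true annual layers after the dust horizon.
Counting back 668 years from 1884 CE places the dust horizon in 1884 − 668 = 1216 CE.

1216 CE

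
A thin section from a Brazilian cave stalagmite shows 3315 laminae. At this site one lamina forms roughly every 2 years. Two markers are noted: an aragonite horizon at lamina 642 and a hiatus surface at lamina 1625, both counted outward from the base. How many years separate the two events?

1966 years

The two markers are separated by 1625 − 642 = 983 laminae.
Multiplying by 2 years per lamina: 983 × 2 = 1966 years.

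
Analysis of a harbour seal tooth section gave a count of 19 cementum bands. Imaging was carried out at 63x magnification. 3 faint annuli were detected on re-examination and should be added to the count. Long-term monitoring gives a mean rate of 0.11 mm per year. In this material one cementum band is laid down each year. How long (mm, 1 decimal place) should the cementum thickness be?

Correcting the raw count gives 19 + 3 = 22 true cementum bands.
22 years at 0.11 mm/year gives 0.11 × 22 = 2.4 mm.

2.4 mm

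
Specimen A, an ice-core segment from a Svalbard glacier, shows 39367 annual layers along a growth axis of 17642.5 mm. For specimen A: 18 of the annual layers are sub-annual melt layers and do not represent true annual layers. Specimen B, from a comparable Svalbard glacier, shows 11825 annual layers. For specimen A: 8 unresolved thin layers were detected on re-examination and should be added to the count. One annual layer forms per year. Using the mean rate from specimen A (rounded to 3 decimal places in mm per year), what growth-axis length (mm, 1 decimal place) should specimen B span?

Specimen A: after corrections the count is 39367 − 18 + 8 = 39357 annual layers.
A: Mean rate = 17642.5 mm / 39357 years ≈ 0.448 mm per year.
Length of B = 0.448 × 11825 = 5297.6 mm.

5297.6 mm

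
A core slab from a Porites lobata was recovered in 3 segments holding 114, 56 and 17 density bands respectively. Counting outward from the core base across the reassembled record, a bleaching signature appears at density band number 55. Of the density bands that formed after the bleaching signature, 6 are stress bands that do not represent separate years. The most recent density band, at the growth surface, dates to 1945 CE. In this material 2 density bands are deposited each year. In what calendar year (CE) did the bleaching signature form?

1882 CE

Total density bands = 114 + 56 + 17 = 187.
Between density band 55 and the growth surface there are 187 − 55 = 132 density bands.
132 − 6 false = 126 true density bands after the bleaching signature.
Dividing by 2 density bands per year: 126 / 2 = 63 years.
1945 − 63 = 1882 CE.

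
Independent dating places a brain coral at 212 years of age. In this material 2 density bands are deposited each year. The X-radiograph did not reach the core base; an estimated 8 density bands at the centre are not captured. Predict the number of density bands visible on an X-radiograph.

416 density bands

With 2 density bands per year, 212 years would produce 212 × 2 = 424 density bands.
Subtracting the 8 density bands not captured gives 424 − 8 = 416 density bands in the record.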